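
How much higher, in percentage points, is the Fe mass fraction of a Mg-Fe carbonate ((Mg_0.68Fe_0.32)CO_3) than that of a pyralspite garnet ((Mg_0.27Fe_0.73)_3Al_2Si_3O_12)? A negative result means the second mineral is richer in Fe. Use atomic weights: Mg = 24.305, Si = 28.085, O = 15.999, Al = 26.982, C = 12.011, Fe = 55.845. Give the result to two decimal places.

-6.97 percentage points

Fe in (Mg_0.68Fe_0.32)CO_3: molar mass 94.406 g/mol; 0.32×55.845 = 17.870 g → 18.93 wt%.
Fe in (Mg_0.27Fe_0.73)_3Al_2Si_3O_12: molar mass 472.195 g/mol; 2.19×55.845 = 122.301 g → 25.90 wt%.
Difference = 18.93 − 25.90 = -6.97 percentage points.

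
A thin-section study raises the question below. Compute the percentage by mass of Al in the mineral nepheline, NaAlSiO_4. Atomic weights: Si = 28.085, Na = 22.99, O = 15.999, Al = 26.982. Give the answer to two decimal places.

18.99 wt%

M(NaAlSiO_4) = 142.053 g/mol.
Al contributes 1 × 26.982 = 26.982 g per mole.
26.982/142.053 = 0.1899 → 18.99%.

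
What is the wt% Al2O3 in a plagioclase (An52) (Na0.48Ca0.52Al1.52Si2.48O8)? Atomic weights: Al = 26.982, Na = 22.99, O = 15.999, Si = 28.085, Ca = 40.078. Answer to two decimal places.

Formula mass = 270.531 g/mol.
1.52 Al → 0.7600 mol Al2O3 per formula unit; M(Al2O3) = 101.961, so Al2O3 mass = 77.490 g.
77.490/270.531 × 100 = 28.64 wt%.

28.64 wt%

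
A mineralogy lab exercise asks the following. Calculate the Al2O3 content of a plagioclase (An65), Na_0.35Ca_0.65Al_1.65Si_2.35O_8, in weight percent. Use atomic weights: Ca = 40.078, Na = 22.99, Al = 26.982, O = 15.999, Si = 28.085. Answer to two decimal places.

30.86 wt%

Molar mass of Na_0.35Ca_0.65Al_1.65Si_2.35O_8 = 0.35*22.99 + 0.65*40.078 + 1.65*26.982 + 2.35*28.085 + 8*15.999 = 272.609 g/mol.
Each formula unit contains 1.65 Al, equivalent to 1.65/2 = 0.8250 mol Al2O3.
M(Al2O3) = 2×26.982 + 3×15.999 = 101.961 g/mol.
Mass of Al2O3 per formula unit = 0.8250 × 101.961 = 84.118 g.
Al2O3 wt% = 84.118 / 272.609 × 100 = 30.86%.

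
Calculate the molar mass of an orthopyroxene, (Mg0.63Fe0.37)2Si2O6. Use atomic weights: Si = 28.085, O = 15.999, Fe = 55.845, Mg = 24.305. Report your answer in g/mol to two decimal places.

224.11 g/mol

M = 1.26(24.305) + 0.74(55.845) + 2(28.085) + 6(15.999)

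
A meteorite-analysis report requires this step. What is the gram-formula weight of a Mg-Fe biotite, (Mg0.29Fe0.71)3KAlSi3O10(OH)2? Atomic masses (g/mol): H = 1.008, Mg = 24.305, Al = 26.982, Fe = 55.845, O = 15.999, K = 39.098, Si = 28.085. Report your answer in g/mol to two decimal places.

The formula mass is the sum 0.87*24.305 + 2.13*55.845 + 1*39.098 + 1*26.982 + 3*28.085 + 12*15.999 + 2*1.008.

484.43 g/mol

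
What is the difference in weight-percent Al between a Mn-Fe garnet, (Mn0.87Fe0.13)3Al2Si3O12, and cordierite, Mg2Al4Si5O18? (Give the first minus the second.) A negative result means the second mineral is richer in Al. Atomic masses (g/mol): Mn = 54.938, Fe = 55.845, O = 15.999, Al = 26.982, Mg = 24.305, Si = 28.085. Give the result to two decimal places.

M((Mn0.87Fe0.13)3Al2Si3O12) = 495.375 g/mol, so wt% Al = 53.964/495.375 × 100 = 10.89%.
M(Mg2Al4Si5O18) = 584.945 g/mol, so wt% Al = 107.928/584.945 × 100 = 18.45%.
10.89 − 18.45 = -7.56 pp.

-7.56 percentage points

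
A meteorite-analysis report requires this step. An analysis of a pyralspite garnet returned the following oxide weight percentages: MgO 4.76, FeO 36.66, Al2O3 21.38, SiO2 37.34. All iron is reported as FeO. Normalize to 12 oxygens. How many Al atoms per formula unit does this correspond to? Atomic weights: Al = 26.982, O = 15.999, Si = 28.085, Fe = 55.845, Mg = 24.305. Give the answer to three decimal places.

2.013 Al apfu

MgO (M=40.304): mol = 0.11810; Mg = 0.11810, O = 0.11810.
FeO (M=71.844): mol = 0.51027; Fe = 0.51027, O = 0.51027.
Al2O3 (M=101.961): mol = 0.20969; Al = 0.41938, O = 0.62907.
SiO2 (M=60.083): mol = 0.62147; Si = 0.62147, O = 1.24294.
ΣO = 2.50038; factor = 12/ΣO = 4.79927.
Al apfu = 0.41938 × 4.79927 = 2.013.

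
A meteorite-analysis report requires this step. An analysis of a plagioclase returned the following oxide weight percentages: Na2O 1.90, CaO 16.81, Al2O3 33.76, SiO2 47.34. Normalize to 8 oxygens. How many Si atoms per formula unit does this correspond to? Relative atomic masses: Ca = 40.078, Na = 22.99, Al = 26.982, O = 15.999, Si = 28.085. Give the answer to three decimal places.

Na2O (M=61.979): mol = 0.03066; Na = 0.06132, O = 0.03066.
CaO (M=56.077): mol = 0.29977; Ca = 0.29977, O = 0.29977.
Al2O3 (M=101.961): mol = 0.33111; Al = 0.66222, O = 0.99333.
SiO2 (M=60.083): mol = 0.78791; Si = 0.78791, O = 1.57582.
ΣO = 2.89958; factor = 8/ΣO = 2.75902.
Si apfu = 0.78791 × 2.75902 = 2.174.

2.174 Si apfu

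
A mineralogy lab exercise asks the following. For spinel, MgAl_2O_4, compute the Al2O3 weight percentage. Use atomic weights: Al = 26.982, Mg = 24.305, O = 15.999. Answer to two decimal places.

71.67 wt%

Molar mass of MgAl_2O_4 = 1*24.305 + 2*26.982 + 4*15.999 = 142.265 g/mol.
Each formula unit contains 2 Al, equivalent to 2/2 = 1.0000 mol Al2O3.
M(Al2O3) = 2×26.982 + 3×15.999 = 101.961 g/mol.
Mass of Al2O3 per formula unit = 1.0000 × 101.961 = 101.961 g.
Al2O3 wt% = 101.961 / 142.265 × 100 = 71.67%.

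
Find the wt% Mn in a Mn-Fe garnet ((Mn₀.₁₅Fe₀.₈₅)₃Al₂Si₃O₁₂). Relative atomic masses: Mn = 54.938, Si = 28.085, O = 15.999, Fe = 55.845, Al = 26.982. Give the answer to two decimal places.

4.97 mass %

Molar mass of (Mn₀.₁₅Fe₀.₈₅)₃Al₂Si₃O₁₂: 0.45*54.938 + 2.55*55.845 + 2*26.982 + 3*28.085 + 12*15.999 = 497.334 g/mol.
Mass of Mn per formula unit: 0.45 × 54.938 = 24.722 g.
Weight fraction Mn = 24.722 / 497.334 = 0.0497.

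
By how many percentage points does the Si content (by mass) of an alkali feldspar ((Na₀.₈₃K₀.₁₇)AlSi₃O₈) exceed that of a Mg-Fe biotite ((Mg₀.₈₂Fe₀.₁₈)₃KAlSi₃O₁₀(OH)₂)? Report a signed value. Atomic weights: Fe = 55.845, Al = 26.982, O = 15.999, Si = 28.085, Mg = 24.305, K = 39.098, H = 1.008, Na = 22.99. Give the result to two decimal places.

Si in (Na₀.₈₃K₀.₁₇)AlSi₃O₈: molar mass 264.957 g/mol; 3×28.085 = 84.255 g → 31.80 wt%.
Si in (Mg₀.₈₂Fe₀.₁₈)₃KAlSi₃O₁₀(OH)₂: molar mass 434.286 g/mol; 3×28.085 = 84.255 g → 19.40 wt%.
Difference = 31.80 − 19.40 = 12.40 percentage points.

12.40 percentage points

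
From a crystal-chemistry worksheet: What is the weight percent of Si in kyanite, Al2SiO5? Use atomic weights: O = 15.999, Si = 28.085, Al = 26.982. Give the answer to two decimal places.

17.33 mass %

M(Al2SiO5) = 162.044 g/mol.
Si contributes 1 × 28.085 = 28.085 g per mole.
28.085/162.044 = 0.1733 → 17.33%.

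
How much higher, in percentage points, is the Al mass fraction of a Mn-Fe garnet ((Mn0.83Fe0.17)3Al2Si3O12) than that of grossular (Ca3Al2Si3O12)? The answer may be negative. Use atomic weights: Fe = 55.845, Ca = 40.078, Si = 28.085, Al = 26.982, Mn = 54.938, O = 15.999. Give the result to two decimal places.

-1.09 percentage points

First mineral: 53.964 g Al in 495.484 g formula = 10.89 wt% Al.
Second mineral: 53.964 g Al in 450.441 g formula = 11.98 wt% Al.
10.89% − 11.98% gives a difference of -1.09 percentage points.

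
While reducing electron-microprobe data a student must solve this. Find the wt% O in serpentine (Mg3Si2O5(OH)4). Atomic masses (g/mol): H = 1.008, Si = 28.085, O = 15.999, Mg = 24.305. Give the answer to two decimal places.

51.96 weight percent

M(Mg3Si2O5(OH)4) = 277.108 g/mol.
O contributes 9 × 15.999 = 143.991 g per mole.
143.991/277.108 = 0.5196 → 51.96%.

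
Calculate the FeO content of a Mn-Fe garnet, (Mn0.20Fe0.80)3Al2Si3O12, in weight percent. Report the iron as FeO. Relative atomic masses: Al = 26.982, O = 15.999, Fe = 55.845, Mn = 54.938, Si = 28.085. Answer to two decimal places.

34.68 wt%

Formula mass = 497.198 g/mol.
2.40 Fe → 2.4000 mol FeO per formula unit; M(FeO) = 71.844, so FeO mass = 172.426 g.
172.426/497.198 × 100 = 34.68 wt%.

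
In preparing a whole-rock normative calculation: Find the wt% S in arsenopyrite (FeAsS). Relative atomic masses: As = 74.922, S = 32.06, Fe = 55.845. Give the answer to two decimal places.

19.69 weight percent

Formula mass = 1×55.845 + 1×74.922 + 1×32.06 = 162.827 g/mol, of which 32.060 g is S.
So S makes up 32.060/162.827 = 0.1969 of the mass, i.e. 19.69%.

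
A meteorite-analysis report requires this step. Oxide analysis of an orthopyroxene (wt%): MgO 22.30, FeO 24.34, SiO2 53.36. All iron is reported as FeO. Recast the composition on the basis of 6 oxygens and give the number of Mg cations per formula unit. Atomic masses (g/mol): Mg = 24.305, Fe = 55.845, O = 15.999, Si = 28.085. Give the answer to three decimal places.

MgO (M=40.304): mol = 0.55329; Mg = 0.55329, O = 0.55329.
FeO (M=71.844): mol = 0.33879; Fe = 0.33879, O = 0.33879.
SiO2 (M=60.083): mol = 0.88810; Si = 0.88810, O = 1.77620.
ΣO = 2.66828; factor = 6/ΣO = 2.24864.
Mg apfu = 0.55329 × 2.24864 = 1.244.

1.244 Mg apfu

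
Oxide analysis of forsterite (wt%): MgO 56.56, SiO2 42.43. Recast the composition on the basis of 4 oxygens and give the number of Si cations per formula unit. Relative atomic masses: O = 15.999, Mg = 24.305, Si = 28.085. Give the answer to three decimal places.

MgO (M=40.304): mol = 1.40333; Mg = 1.40333, O = 1.40333.
SiO2 (M=60.083): mol = 0.70619; Si = 0.70619, O = 1.41238.
ΣO = 2.81571; factor = 4/ΣO = 1.42060.
Si apfu = 0.70619 × 1.42060 = 1.003.

1.003 Si apfu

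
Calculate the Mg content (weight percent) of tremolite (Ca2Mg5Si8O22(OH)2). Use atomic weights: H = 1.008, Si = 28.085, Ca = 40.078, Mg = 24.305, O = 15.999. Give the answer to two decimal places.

14.96 weight percent

Molar mass of Ca2Mg5Si8O22(OH)2: 2·40.078 + 5·24.305 + 8·28.085 + 24·15.999 + 2·1.008 = 812.353 g/mol.
Mass of Mg per formula unit: 5 × 24.305 = 121.525 g.
Weight fraction Mg = 121.525 / 812.353 = 0.1496.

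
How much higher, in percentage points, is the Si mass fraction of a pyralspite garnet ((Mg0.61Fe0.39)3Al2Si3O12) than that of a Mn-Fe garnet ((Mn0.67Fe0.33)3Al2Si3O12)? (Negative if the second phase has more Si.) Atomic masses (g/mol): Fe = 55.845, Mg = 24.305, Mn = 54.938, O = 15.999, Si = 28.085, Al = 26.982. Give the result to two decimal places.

2.16 percentage points

First mineral: 84.255 g Si in 440.024 g formula = 19.15 wt% Si.
Second mineral: 84.255 g Si in 495.919 g formula = 16.99 wt% Si.
19.15% − 16.99% gives a difference of 2.16 percentage points.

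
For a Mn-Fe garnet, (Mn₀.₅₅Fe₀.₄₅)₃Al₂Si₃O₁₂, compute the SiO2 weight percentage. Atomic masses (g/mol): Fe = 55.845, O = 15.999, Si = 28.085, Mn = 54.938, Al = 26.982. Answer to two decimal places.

Molar mass of (Mn₀.₅₅Fe₀.₄₅)₃Al₂Si₃O₁₂ = 1.65×54.938 + 1.35×55.845 + 2×26.982 + 3×28.085 + 12×15.999 = 496.245 g/mol.
Each formula unit contains 3 Si, equivalent to 3/1 = 3.0000 mol SiO2.
M(SiO2) = 1×28.085 + 2×15.999 = 60.083 g/mol.
Mass of SiO2 per formula unit = 3.0000 × 60.083 = 180.249 g.
SiO2 wt% = 180.249 / 496.245 × 100 = 36.32%.

36.32 wt%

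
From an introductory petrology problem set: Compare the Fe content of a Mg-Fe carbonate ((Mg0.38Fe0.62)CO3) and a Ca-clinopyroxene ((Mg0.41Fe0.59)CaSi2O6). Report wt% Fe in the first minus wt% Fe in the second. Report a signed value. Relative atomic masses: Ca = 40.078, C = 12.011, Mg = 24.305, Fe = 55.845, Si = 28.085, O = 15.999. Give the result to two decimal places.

19.32 percentage points

Fe in (Mg0.38Fe0.62)CO3: molar mass 103.868 g/mol; 0.62×55.845 = 34.624 g → 33.33 wt%.
Fe in (Mg0.41Fe0.59)CaSi2O6: molar mass 235.156 g/mol; 0.59×55.845 = 32.949 g → 14.01 wt%.
Difference = 33.33 − 14.01 = 19.32 percentage points.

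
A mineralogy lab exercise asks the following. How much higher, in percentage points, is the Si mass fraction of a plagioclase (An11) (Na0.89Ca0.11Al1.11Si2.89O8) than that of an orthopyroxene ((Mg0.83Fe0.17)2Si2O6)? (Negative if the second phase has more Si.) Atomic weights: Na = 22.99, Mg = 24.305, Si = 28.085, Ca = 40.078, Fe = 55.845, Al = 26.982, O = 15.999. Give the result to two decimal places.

4.19 percentage points

Si in Na0.89Ca0.11Al1.11Si2.89O8: molar mass 263.977 g/mol; 2.89×28.085 = 81.166 g → 30.75 wt%.
Si in (Mg0.83Fe0.17)2Si2O6: molar mass 211.498 g/mol; 2×28.085 = 56.170 g → 26.56 wt%.
Difference = 30.75 − 26.56 = 4.19 percentage points.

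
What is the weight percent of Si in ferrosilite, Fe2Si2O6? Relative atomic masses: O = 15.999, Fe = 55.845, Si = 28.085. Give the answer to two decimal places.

21.29 wt%

Molar mass of Fe2Si2O6: 2·55.845 + 2·28.085 + 6·15.999 = 263.854 g/mol.
Mass of Si per formula unit: 2 × 28.085 = 56.170 g.
Weight fraction Si = 56.170 / 263.854 = 0.2129.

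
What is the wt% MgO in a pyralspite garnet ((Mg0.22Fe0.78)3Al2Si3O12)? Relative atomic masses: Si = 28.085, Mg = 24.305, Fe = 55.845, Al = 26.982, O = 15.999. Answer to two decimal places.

5.58 wt%

Formula mass = 476.926 g/mol.
0.66 Mg → 0.6600 mol MgO per formula unit; M(MgO) = 40.304, so MgO mass = 26.601 g.
26.601/476.926 × 100 = 5.58 wt%.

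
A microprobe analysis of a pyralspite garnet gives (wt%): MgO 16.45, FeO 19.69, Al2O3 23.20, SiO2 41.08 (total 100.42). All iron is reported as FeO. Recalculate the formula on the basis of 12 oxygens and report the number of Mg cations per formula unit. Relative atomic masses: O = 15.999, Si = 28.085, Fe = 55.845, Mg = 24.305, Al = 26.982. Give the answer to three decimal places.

MgO: 16.45/40.304 = 0.40815 mol → 0.40815 mol Mg, 0.40815 mol O.
FeO: 19.69/71.844 = 0.27407 mol → 0.27407 mol Fe, 0.27407 mol O.
Al2O3: 23.20/101.961 = 0.22754 mol → 0.45508 mol Al, 0.68262 mol O.
SiO2: 41.08/60.083 = 0.68372 mol → 0.68372 mol Si, 1.36744 mol O.
Total oxygen = 2.73228 mol. Normalization factor = 12/2.73228 = 4.39194.
Mg per 12 O = 0.40815 × 4.39194 = 1.793.

1.793 Mg apfu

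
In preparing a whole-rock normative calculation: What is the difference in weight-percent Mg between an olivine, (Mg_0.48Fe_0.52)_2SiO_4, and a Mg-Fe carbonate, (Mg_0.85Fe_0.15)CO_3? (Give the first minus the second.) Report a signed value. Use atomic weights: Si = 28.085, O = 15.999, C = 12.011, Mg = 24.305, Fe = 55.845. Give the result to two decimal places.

First mineral: 23.333 g Mg in 173.493 g formula = 13.45 wt% Mg.
Second mineral: 20.659 g Mg in 89.044 g formula = 23.20 wt% Mg.
13.45% − 23.20% gives a difference of -9.75 percentage points.

-9.75 percentage points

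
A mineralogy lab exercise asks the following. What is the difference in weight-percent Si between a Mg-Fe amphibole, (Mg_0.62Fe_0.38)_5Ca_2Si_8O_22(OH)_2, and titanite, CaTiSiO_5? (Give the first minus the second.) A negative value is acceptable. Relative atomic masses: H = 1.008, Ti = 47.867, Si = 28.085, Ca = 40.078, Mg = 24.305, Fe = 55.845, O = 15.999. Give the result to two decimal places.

11.43 percentage points

Si in (Mg_0.62Fe_0.38)_5Ca_2Si_8O_22(OH)_2: molar mass 872.279 g/mol; 8×28.085 = 224.680 g → 25.76 wt%.
Si in CaTiSiO_5: molar mass 196.025 g/mol; 1×28.085 = 28.085 g → 14.33 wt%.
Difference = 25.76 − 14.33 = 11.43 percentage points.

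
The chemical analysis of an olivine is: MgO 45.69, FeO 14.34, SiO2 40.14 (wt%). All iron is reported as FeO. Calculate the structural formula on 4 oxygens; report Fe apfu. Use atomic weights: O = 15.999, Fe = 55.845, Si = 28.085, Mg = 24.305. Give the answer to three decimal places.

45.69 wt% MgO ÷ 40.304 g/mol = 1.13363 mol, giving 1.13363 Mg and 1.13363 O.
14.34 wt% FeO ÷ 71.844 g/mol = 0.19960 mol, giving 0.19960 Fe and 0.19960 O.
40.14 wt% SiO2 ÷ 60.083 g/mol = 0.66808 mol, giving 0.66808 Si and 1.33616 O.
Oxygen sums to 2.66939; scaling by 4/2.66939 = 1.49847 puts the formula on 4 O.
Fe: 0.19960 × 1.49847 = 0.299 atoms per formula unit.

0.299 Fe apfu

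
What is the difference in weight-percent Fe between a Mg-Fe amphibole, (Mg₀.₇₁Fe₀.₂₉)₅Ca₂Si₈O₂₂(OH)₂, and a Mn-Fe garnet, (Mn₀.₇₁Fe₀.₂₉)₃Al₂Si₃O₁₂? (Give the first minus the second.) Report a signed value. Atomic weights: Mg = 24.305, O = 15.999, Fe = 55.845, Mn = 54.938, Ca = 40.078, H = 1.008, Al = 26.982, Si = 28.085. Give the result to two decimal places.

First mineral: 80.975 g Fe in 858.086 g formula = 9.44 wt% Fe.
Second mineral: 48.585 g Fe in 495.810 g formula = 9.80 wt% Fe.
9.44% − 9.80% gives a difference of -0.36 percentage points.

-0.36 percentage points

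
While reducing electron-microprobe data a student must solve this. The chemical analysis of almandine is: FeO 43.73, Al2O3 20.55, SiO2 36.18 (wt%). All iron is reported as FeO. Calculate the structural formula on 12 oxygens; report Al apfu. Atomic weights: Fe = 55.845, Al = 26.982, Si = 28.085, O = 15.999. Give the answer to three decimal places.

FeO: 43.73/71.844 = 0.60868 mol → 0.60868 mol Fe, 0.60868 mol O.
Al2O3: 20.55/101.961 = 0.20155 mol → 0.40310 mol Al, 0.60465 mol O.
SiO2: 36.18/60.083 = 0.60217 mol → 0.60217 mol Si, 1.20434 mol O.
Total oxygen = 2.41767 mol. Normalization factor = 12/2.41767 = 4.96346.
Al per 12 O = 0.40310 × 4.96346 = 2.001.

2.001 Al apfu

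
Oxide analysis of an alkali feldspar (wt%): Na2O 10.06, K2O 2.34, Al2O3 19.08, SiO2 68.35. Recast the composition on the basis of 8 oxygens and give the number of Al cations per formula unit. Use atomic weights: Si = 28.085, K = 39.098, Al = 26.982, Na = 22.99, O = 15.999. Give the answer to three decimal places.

10.06 wt% Na2O ÷ 61.979 g/mol = 0.16231 mol, giving 0.32462 Na and 0.16231 O.
2.34 wt% K2O ÷ 94.195 g/mol = 0.02484 mol, giving 0.04968 K and 0.02484 O.
19.08 wt% Al2O3 ÷ 101.961 g/mol = 0.18713 mol, giving 0.37426 Al and 0.56139 O.
68.35 wt% SiO2 ÷ 60.083 g/mol = 1.13759 mol, giving 1.13759 Si and 2.27518 O.
Oxygen sums to 3.02372; scaling by 8/3.02372 = 2.64575 puts the formula on 8 O.
Al: 0.37426 × 2.64575 = 0.990 atoms per formula unit.

0.990 Al apfu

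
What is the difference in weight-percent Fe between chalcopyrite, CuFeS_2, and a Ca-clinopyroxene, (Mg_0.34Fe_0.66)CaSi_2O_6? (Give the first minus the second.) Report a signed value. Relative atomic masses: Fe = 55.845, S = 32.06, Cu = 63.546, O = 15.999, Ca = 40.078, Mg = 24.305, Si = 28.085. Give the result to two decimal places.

14.90 percentage points

First mineral: 55.845 g Fe in 183.511 g formula = 30.43 wt% Fe.
Second mineral: 36.858 g Fe in 237.363 g formula = 15.53 wt% Fe.
30.43% − 15.53% gives a difference of 14.90 percentage points.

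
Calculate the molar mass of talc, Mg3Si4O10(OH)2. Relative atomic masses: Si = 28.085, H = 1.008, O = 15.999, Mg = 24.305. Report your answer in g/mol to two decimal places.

The formula mass is the sum 3*24.305 + 4*28.085 + 12*15.999 + 2*1.008.

379.26 g/mol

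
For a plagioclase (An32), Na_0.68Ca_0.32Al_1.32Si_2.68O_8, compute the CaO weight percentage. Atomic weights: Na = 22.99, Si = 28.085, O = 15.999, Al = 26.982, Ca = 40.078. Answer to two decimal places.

M(Na_0.68Ca_0.32Al_1.32Si_2.68O_8) = 267.334 g/mol; M(CaO) = 56.077 g/mol.
Moles CaO per formula unit = 0.32 Ca ÷ 1 = 0.3200.
CaO fraction = (0.3200 × 56.077) / 267.334 = 17.945/267.334 = 0.0671.

6.71 wt%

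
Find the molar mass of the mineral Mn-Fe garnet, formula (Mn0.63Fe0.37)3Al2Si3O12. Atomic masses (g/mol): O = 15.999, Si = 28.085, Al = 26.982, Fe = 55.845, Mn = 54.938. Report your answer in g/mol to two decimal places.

496.03 g/mol

M = 1.89*54.938 + 1.11*55.845 + 2*26.982 + 3*28.085 + 12*15.999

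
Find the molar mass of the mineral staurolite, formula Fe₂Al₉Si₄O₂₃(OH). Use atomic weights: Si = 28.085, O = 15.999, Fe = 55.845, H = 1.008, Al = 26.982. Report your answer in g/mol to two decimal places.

Fe: 2 × 55.845 = 111.6900
Al: 9 × 26.982 = 242.8380
Si: 4 × 28.085 = 112.3400
O: 24 × 15.999 = 383.9760
H: 1 × 1.008 = 1.0080
Summing the contributions gives the formula mass.

851.85 g/mol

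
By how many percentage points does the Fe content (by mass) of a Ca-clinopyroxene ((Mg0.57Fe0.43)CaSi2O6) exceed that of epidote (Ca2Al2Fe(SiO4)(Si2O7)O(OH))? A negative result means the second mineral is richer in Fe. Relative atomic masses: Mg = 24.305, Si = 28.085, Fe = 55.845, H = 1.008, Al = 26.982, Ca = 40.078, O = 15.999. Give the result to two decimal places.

-1.12 percentage points

Fe in (Mg0.57Fe0.43)CaSi2O6: molar mass 230.109 g/mol; 0.43×55.845 = 24.013 g → 10.44 wt%.
Fe in Ca2Al2Fe(SiO4)(Si2O7)O(OH): molar mass 483.215 g/mol; 1×55.845 = 55.845 g → 11.56 wt%.
Difference = 10.44 − 11.56 = -1.12 percentage points.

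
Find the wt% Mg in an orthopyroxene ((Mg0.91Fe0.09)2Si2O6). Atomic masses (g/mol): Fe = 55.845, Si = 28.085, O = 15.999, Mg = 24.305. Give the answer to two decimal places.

21.43 mass %

Formula mass = 1.82×24.305 + 0.18×55.845 + 2×28.085 + 6×15.999 = 206.451 g/mol, of which 44.235 g is Mg.
So Mg makes up 44.235/206.451 = 0.2143 of the mass, i.e. 21.43%.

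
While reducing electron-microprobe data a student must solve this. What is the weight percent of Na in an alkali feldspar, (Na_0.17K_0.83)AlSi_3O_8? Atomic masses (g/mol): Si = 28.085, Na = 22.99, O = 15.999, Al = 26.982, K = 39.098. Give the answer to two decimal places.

M((Na_0.17K_0.83)AlSi_3O_8) = 275.589 g/mol.
Na contributes 0.17 × 22.99 = 3.908 g per mole.
3.908/275.589 = 0.0142 → 1.42%.

1.42 mass %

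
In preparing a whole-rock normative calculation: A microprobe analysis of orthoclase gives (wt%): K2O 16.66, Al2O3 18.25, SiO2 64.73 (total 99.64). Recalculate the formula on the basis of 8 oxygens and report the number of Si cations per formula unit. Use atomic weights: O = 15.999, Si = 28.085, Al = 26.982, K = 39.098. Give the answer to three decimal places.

K2O (M=94.195): mol = 0.17687; K = 0.35374, O = 0.17687.
Al2O3 (M=101.961): mol = 0.17899; Al = 0.35798, O = 0.53697.
SiO2 (M=60.083): mol = 1.07734; Si = 1.07734, O = 2.15468.
ΣO = 2.86852; factor = 8/ΣO = 2.78889.
Si apfu = 1.07734 × 2.78889 = 3.005.

3.005 Si apfu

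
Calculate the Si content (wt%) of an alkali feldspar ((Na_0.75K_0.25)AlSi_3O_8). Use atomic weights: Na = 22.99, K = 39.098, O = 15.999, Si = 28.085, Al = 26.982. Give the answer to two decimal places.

31.65 wt%

Molar mass of (Na_0.75K_0.25)AlSi_3O_8: 0.75*22.99 + 0.25*39.098 + 1*26.982 + 3*28.085 + 8*15.999 = 266.246 g/mol.
Mass of Si per formula unit: 3 × 28.085 = 84.255 g.
Weight fraction Si = 84.255 / 266.246 = 0.3165.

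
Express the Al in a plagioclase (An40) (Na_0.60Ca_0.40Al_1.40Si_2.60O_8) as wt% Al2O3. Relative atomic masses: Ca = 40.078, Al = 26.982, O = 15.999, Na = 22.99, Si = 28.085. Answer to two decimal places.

Molar mass of Na_0.60Ca_0.40Al_1.40Si_2.60O_8 = 0.60*22.99 + 0.40*40.078 + 1.40*26.982 + 2.60*28.085 + 8*15.999 = 268.613 g/mol.
Each formula unit contains 1.40 Al, equivalent to 1.40/2 = 0.7000 mol Al2O3.
M(Al2O3) = 2×26.982 + 3×15.999 = 101.961 g/mol.
Mass of Al2O3 per formula unit = 0.7000 × 101.961 = 71.373 g.
Al2O3 wt% = 71.373 / 268.613 × 100 = 26.57%.

26.57 wt%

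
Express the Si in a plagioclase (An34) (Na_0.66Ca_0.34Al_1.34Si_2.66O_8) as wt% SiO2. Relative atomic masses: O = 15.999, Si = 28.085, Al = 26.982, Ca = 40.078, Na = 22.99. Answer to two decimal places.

Formula mass = 267.654 g/mol.
2.66 Si → 2.6600 mol SiO2 per formula unit; M(SiO2) = 60.083, so SiO2 mass = 159.821 g.
159.821/267.654 × 100 = 59.71 wt%.

59.71 wt%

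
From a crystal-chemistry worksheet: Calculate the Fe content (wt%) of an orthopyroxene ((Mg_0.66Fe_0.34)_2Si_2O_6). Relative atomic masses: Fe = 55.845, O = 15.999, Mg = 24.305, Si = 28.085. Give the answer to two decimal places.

Formula mass = 1.32×24.305 + 0.68×55.845 + 2×28.085 + 6×15.999 = 222.221 g/mol, of which 37.975 g is Fe.
So Fe makes up 37.975/222.221 = 0.1709 of the mass, i.e. 17.09%.

17.09 wt%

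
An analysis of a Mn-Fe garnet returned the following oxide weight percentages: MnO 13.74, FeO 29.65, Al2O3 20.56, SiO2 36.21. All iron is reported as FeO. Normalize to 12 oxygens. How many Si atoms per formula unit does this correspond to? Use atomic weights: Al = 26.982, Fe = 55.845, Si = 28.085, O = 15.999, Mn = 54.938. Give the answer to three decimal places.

2.993 Si apfu

13.74 wt% MnO ÷ 70.937 g/mol = 0.19369 mol, giving 0.19369 Mn and 0.19369 O.
29.65 wt% FeO ÷ 71.844 g/mol = 0.41270 mol, giving 0.41270 Fe and 0.41270 O.
20.56 wt% Al2O3 ÷ 101.961 g/mol = 0.20165 mol, giving 0.40330 Al and 0.60495 O.
36.21 wt% SiO2 ÷ 60.083 g/mol = 0.60267 mol, giving 0.60267 Si and 1.20534 O.
Oxygen sums to 2.41668; scaling by 12/2.41668 = 4.96549 puts the formula on 12 O.
Si: 0.60267 × 4.96549 = 2.993 atoms per formula unit.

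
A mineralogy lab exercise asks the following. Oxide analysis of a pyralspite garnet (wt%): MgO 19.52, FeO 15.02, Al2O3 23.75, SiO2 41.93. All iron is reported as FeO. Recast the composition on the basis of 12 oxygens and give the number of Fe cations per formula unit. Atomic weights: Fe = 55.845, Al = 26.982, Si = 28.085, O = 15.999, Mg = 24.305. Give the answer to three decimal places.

19.52 wt% MgO ÷ 40.304 g/mol = 0.48432 mol, giving 0.48432 Mg and 0.48432 O.
15.02 wt% FeO ÷ 71.844 g/mol = 0.20906 mol, giving 0.20906 Fe and 0.20906 O.
23.75 wt% Al2O3 ÷ 101.961 g/mol = 0.23293 mol, giving 0.46586 Al and 0.69879 O.
41.93 wt% SiO2 ÷ 60.083 g/mol = 0.69787 mol, giving 0.69787 Si and 1.39574 O.
Oxygen sums to 2.78791; scaling by 12/2.78791 = 4.30430 puts the formula on 12 O.
Fe: 0.20906 × 4.30430 = 0.900 atoms per formula unit.

0.900 Fe apfu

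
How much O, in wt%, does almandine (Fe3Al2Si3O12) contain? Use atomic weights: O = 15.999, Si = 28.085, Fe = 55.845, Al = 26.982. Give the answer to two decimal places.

38.57 wt%

M(Fe3Al2Si3O12) = 497.742 g/mol.
O contributes 12 × 15.999 = 191.988 g per mole.
191.988/497.742 = 0.3857 → 38.57%.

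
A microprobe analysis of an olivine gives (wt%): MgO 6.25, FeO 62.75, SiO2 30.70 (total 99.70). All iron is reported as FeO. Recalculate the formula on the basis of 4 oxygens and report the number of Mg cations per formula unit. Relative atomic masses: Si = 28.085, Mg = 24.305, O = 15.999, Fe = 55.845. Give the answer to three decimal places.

MgO (M=40.304): mol = 0.15507; Mg = 0.15507, O = 0.15507.
FeO (M=71.844): mol = 0.87342; Fe = 0.87342, O = 0.87342.
SiO2 (M=60.083): mol = 0.51096; Si = 0.51096, O = 1.02192.
ΣO = 2.05041; factor = 4/ΣO = 1.95083.
Mg apfu = 0.15507 × 1.95083 = 0.303.

0.303 Mg apfu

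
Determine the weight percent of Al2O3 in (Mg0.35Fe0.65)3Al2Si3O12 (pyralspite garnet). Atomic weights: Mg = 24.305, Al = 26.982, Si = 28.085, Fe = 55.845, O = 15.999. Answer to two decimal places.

M((Mg0.35Fe0.65)3Al2Si3O12) = 464.625 g/mol; M(Al2O3) = 101.961 g/mol.
Moles Al2O3 per formula unit = 2 Al ÷ 2 = 1.0000.
Al2O3 fraction = (1.0000 × 101.961) / 464.625 = 101.961/464.625 = 0.2194.

21.94 wt%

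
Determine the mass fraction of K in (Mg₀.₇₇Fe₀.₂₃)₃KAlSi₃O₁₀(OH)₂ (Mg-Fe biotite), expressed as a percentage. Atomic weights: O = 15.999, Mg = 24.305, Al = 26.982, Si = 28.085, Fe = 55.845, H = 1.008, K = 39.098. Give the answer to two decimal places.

8.91 weight percent

Molar mass of (Mg₀.₇₇Fe₀.₂₃)₃KAlSi₃O₁₀(OH)₂: 2.31*24.305 + 0.69*55.845 + 1*39.098 + 1*26.982 + 3*28.085 + 12*15.999 + 2*1.008 = 439.017 g/mol.
Mass of K per formula unit: 1 × 39.098 = 39.098 g.
Weight fraction K = 39.098 / 439.017 = 0.0891.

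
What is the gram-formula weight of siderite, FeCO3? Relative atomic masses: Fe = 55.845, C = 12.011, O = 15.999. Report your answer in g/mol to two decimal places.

115.85 g/mol

The formula mass is the sum 1·55.845 + 1·12.011 + 3·15.999.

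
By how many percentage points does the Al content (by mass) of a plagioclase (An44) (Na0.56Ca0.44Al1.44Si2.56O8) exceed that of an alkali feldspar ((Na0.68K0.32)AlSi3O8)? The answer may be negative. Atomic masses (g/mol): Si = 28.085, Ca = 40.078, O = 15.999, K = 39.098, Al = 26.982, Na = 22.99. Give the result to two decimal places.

4.34 percentage points

First mineral: 38.854 g Al in 269.252 g formula = 14.43 wt% Al.
Second mineral: 26.982 g Al in 267.374 g formula = 10.09 wt% Al.
14.43% − 10.09% gives a difference of 4.34 percentage points.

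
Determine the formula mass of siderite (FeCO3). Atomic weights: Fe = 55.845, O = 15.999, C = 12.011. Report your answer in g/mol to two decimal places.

115.85 g/mol

M = 1·55.845 + 1·12.011 + 3·15.999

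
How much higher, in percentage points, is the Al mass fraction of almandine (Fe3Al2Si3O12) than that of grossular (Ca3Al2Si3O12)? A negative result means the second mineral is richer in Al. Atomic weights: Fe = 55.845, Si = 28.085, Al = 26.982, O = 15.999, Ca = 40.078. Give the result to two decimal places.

M(Fe3Al2Si3O12) = 497.742 g/mol, so wt% Al = 53.964/497.742 × 100 = 10.84%.
M(Ca3Al2Si3O12) = 450.441 g/mol, so wt% Al = 53.964/450.441 × 100 = 11.98%.
10.84 − 11.98 = -1.14 pp.

-1.14 percentage points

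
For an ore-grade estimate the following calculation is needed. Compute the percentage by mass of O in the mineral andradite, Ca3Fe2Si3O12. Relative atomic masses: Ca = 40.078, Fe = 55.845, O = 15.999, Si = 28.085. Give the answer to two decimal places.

Formula mass = 3*40.078 + 2*55.845 + 3*28.085 + 12*15.999 = 508.167 g/mol, of which 191.988 g is O.
So O makes up 191.988/508.167 = 0.3778 of the mass, i.e. 37.78%.

37.78 wt%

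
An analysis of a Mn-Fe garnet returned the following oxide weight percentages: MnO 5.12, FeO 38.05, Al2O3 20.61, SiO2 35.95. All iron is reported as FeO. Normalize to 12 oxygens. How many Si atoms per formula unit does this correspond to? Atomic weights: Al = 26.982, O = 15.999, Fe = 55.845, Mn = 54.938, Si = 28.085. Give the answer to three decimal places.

5.12 wt% MnO ÷ 70.937 g/mol = 0.07218 mol, giving 0.07218 Mn and 0.07218 O.
38.05 wt% FeO ÷ 71.844 g/mol = 0.52962 mol, giving 0.52962 Fe and 0.52962 O.
20.61 wt% Al2O3 ÷ 101.961 g/mol = 0.20214 mol, giving 0.40428 Al and 0.60642 O.
35.95 wt% SiO2 ÷ 60.083 g/mol = 0.59834 mol, giving 0.59834 Si and 1.19668 O.
Oxygen sums to 2.40490; scaling by 12/2.40490 = 4.98981 puts the formula on 12 O.
Si: 0.59834 × 4.98981 = 2.986 atoms per formula unit.

2.986 Si apfu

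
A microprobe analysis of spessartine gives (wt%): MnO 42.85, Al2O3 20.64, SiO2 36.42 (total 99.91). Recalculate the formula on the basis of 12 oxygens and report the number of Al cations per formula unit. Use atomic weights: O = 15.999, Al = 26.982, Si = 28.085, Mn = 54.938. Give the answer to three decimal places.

MnO: 42.85/70.937 = 0.60406 mol → 0.60406 mol Mn, 0.60406 mol O.
Al2O3: 20.64/101.961 = 0.20243 mol → 0.40486 mol Al, 0.60729 mol O.
SiO2: 36.42/60.083 = 0.60616 mol → 0.60616 mol Si, 1.21232 mol O.
Total oxygen = 2.42367 mol. Normalization factor = 12/2.42367 = 4.95117.
Al per 12 O = 0.40486 × 4.95117 = 2.005.

2.005 Al apfu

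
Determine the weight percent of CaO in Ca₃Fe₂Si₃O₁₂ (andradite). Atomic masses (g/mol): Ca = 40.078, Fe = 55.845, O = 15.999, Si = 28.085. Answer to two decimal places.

Molar mass of Ca₃Fe₂Si₃O₁₂ = 3·40.078 + 2·55.845 + 3·28.085 + 12·15.999 = 508.167 g/mol.
Each formula unit contains 3 Ca, equivalent to 3/1 = 3.0000 mol CaO.
M(CaO) = 1×40.078 + 1×15.999 = 56.077 g/mol.
Mass of CaO per formula unit = 3.0000 × 56.077 = 168.231 g.
CaO wt% = 168.231 / 508.167 × 100 = 33.11%.

33.11 wt%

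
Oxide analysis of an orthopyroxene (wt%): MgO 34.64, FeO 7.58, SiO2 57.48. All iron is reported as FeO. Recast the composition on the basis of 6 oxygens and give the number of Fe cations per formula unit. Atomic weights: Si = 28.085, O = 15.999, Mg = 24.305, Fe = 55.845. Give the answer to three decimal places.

MgO: 34.64/40.304 = 0.85947 mol → 0.85947 mol Mg, 0.85947 mol O.
FeO: 7.58/71.844 = 0.10551 mol → 0.10551 mol Fe, 0.10551 mol O.
SiO2: 57.48/60.083 = 0.95668 mol → 0.95668 mol Si, 1.91336 mol O.
Total oxygen = 2.87834 mol. Normalization factor = 6/2.87834 = 2.08453.
Fe per 6 O = 0.10551 × 2.08453 = 0.220.

0.220 Fe apfu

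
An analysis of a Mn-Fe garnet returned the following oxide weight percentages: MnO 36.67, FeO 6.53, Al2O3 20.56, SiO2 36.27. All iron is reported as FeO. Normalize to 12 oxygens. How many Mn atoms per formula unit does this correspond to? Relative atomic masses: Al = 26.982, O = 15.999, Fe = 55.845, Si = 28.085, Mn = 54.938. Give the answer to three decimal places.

2.563 Mn apfu

MnO: 36.67/70.937 = 0.51694 mol → 0.51694 mol Mn, 0.51694 mol O.
FeO: 6.53/71.844 = 0.09089 mol → 0.09089 mol Fe, 0.09089 mol O.
Al2O3: 20.56/101.961 = 0.20165 mol → 0.40330 mol Al, 0.60495 mol O.
SiO2: 36.27/60.083 = 0.60366 mol → 0.60366 mol Si, 1.20732 mol O.
Total oxygen = 2.42010 mol. Normalization factor = 12/2.42010 = 4.95847.
Mn per 12 O = 0.51694 × 4.95847 = 2.563.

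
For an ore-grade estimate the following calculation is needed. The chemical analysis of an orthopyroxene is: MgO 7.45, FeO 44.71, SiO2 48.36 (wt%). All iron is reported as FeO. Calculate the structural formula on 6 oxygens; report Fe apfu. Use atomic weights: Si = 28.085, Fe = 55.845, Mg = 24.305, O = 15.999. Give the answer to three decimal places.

7.45 wt% MgO ÷ 40.304 g/mol = 0.18485 mol, giving 0.18485 Mg and 0.18485 O.
44.71 wt% FeO ÷ 71.844 g/mol = 0.62232 mol, giving 0.62232 Fe and 0.62232 O.
48.36 wt% SiO2 ÷ 60.083 g/mol = 0.80489 mol, giving 0.80489 Si and 1.60978 O.
Oxygen sums to 2.41695; scaling by 6/2.41695 = 2.48247 puts the formula on 6 O.
Fe: 0.62232 × 2.48247 = 1.545 atoms per formula unit.

1.545 Fe apfu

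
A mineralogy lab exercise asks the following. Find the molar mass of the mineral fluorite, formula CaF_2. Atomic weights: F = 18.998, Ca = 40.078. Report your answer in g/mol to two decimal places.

78.07 g/mol

The formula mass is the sum 1×40.078 + 2×18.998.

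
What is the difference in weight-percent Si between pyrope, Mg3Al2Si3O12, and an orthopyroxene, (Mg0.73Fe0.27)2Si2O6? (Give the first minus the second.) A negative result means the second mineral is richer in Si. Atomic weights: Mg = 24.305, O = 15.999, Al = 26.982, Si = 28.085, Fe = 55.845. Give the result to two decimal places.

Si in Mg3Al2Si3O12: molar mass 403.122 g/mol; 3×28.085 = 84.255 g → 20.90 wt%.
Si in (Mg0.73Fe0.27)2Si2O6: molar mass 217.806 g/mol; 2×28.085 = 56.170 g → 25.79 wt%.
Difference = 20.90 − 25.79 = -4.89 percentage points.

-4.89 percentage points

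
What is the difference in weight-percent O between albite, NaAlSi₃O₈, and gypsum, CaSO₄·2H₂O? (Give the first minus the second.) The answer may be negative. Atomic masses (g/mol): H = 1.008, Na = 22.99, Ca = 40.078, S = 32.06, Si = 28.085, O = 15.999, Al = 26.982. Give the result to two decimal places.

First mineral: 127.992 g O in 262.219 g formula = 48.81 wt% O.
Second mineral: 95.994 g O in 172.164 g formula = 55.76 wt% O.
48.81% − 55.76% gives a difference of -6.95 percentage points.

-6.95 percentage points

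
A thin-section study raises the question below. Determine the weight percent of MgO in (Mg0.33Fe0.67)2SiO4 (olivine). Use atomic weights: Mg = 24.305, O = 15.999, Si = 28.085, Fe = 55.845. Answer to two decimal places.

Molar mass of (Mg0.33Fe0.67)2SiO4 = 0.66·24.305 + 1.34·55.845 + 1·28.085 + 4·15.999 = 182.955 g/mol.
Each formula unit contains 0.66 Mg, equivalent to 0.66/1 = 0.6600 mol MgO.
M(MgO) = 1×24.305 + 1×15.999 = 40.304 g/mol.
Mass of MgO per formula unit = 0.6600 × 40.304 = 26.601 g.
MgO wt% = 26.601 / 182.955 × 100 = 14.54%.

14.54 wt%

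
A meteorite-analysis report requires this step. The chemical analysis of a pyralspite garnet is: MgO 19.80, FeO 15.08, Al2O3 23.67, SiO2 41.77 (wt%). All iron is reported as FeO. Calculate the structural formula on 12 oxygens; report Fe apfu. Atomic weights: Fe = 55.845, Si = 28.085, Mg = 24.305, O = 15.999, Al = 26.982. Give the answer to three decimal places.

0.903 Fe apfu

MgO: 19.80/40.304 = 0.49127 mol → 0.49127 mol Mg, 0.49127 mol O.
FeO: 15.08/71.844 = 0.20990 mol → 0.20990 mol Fe, 0.20990 mol O.
Al2O3: 23.67/101.961 = 0.23215 mol → 0.46430 mol Al, 0.69645 mol O.
SiO2: 41.77/60.083 = 0.69520 mol → 0.69520 mol Si, 1.39040 mol O.
Total oxygen = 2.78802 mol. Normalization factor = 12/2.78802 = 4.30413.
Fe per 12 O = 0.20990 × 4.30413 = 0.903.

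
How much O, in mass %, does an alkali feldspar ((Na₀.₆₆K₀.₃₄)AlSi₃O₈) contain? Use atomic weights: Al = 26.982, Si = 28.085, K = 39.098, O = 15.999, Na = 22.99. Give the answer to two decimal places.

Formula mass = 0.66×22.99 + 0.34×39.098 + 1×26.982 + 3×28.085 + 8×15.999 = 267.696 g/mol, of which 127.992 g is O.
So O makes up 127.992/267.696 = 0.4781 of the mass, i.e. 47.81%.

47.81 mass %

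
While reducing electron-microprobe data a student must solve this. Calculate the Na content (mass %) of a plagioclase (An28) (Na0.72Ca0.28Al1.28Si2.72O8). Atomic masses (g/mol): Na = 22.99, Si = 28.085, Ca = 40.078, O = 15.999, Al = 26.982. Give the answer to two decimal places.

Molar mass of Na0.72Ca0.28Al1.28Si2.72O8: 0.72·22.99 + 0.28·40.078 + 1.28·26.982 + 2.72·28.085 + 8·15.999 = 266.695 g/mol.
Mass of Na per formula unit: 0.72 × 22.99 = 16.553 g.
Weight fraction Na = 16.553 / 266.695 = 0.0621.

6.21 mass %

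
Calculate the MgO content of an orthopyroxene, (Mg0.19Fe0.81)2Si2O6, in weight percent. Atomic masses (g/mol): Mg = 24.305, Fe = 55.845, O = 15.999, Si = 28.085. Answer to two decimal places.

M((Mg0.19Fe0.81)2Si2O6) = 251.869 g/mol; M(MgO) = 40.304 g/mol.
Moles MgO per formula unit = 0.38 Mg ÷ 1 = 0.3800.
MgO fraction = (0.3800 × 40.304) / 251.869 = 15.316/251.869 = 0.0608.

6.08 wt%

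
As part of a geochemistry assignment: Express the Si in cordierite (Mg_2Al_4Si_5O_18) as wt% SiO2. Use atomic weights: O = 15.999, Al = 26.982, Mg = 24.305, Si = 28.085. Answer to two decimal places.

Formula mass = 584.945 g/mol.
5 Si → 5.0000 mol SiO2 per formula unit; M(SiO2) = 60.083, so SiO2 mass = 300.415 g.
300.415/584.945 × 100 = 51.36 wt%.

51.36 wt%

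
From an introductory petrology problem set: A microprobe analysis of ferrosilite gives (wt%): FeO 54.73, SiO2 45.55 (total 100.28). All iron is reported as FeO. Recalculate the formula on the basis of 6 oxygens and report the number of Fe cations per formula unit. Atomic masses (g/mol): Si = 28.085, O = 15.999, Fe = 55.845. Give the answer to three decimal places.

2.006 Fe apfu

54.73 wt% FeO ÷ 71.844 g/mol = 0.76179 mol, giving 0.76179 Fe and 0.76179 O.
45.55 wt% SiO2 ÷ 60.083 g/mol = 0.75812 mol, giving 0.75812 Si and 1.51624 O.
Oxygen sums to 2.27803; scaling by 6/2.27803 = 2.63385 puts the formula on 6 O.
Fe: 0.76179 × 2.63385 = 2.006 atoms per formula unit.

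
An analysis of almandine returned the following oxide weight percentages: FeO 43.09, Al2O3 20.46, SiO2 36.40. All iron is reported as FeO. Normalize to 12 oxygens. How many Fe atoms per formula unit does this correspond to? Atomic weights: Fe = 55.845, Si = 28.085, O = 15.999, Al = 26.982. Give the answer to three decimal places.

43.09 wt% FeO ÷ 71.844 g/mol = 0.59977 mol, giving 0.59977 Fe and 0.59977 O.
20.46 wt% Al2O3 ÷ 101.961 g/mol = 0.20066 mol, giving 0.40132 Al and 0.60198 O.
36.40 wt% SiO2 ÷ 60.083 g/mol = 0.60583 mol, giving 0.60583 Si and 1.21166 O.
Oxygen sums to 2.41341; scaling by 12/2.41341 = 4.97222 puts the formula on 12 O.
Fe: 0.59977 × 4.97222 = 2.982 atoms per formula unit.

2.982 Fe apfu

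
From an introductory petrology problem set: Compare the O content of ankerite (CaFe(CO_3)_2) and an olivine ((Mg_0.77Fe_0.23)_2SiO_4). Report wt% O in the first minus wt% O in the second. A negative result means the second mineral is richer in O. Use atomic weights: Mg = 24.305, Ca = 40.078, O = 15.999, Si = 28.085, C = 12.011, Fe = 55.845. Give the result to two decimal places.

First mineral: 95.994 g O in 215.939 g formula = 44.45 wt% O.
Second mineral: 63.996 g O in 155.199 g formula = 41.23 wt% O.
44.45% − 41.23% gives a difference of 3.22 percentage points.

3.22 percentage points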